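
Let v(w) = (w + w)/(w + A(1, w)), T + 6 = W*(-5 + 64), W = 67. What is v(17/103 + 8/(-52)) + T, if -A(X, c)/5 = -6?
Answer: 10574015/2679 ≈ 3947.0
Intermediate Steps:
A(X, c) = 30 (A(X, c) = -5*(-6) = 30)
T = 3947 (T = -6 + 67*(-5 + 64) = -6 + 67*59 = -6 + 3953 = 3947)
v(w) = 2*w/(30 + w) (v(w) = (w + w)/(w + 30) = (2*w)/(30 + w) = 2*w/(30 + w))
v(17/103 + 8/(-52)) + T = 2*(17/103 + 8/(-52))/(30 + (17/103 + 8/(-52))) + 3947 = 2*(17*(1/103) + 8*(-1/52))/(30 + (17*(1/103) + 8*(-1/52))) + 3947 = 2*(17/103 - 2/13)/(30 + (17/103 - 2/13)) + 3947 = 2*(15/1339)/(30 + 15/1339) + 3947 = 2*(15/1339)/(40185/1339) + 3947 = 2*(15/1339)*(1339/40185) + 3947 = 2/2679 + 3947 = 10574015/2679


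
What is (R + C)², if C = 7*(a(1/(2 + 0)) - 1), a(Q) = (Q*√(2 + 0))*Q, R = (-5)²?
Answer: 2641/8 + 63*√2 ≈ 419.22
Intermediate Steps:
R = 25
a(Q) = √2*Q² (a(Q) = (Q*√2)*Q = √2*Q²)
C = -7 + 7*√2/4 (C = 7*(√2*(1/(2 + 0))² - 1) = 7*(√2*(1/2)² - 1) = 7*(√2*(½)² - 1) = 7*(√2*(¼) - 1) = 7*(√2/4 - 1) = 7*(-1 + √2/4) = -7 + 7*√2/4 ≈ -4.5251)
(R + C)² = (25 + (-7 + 7*√2/4))² = (18 + 7*√2/4)²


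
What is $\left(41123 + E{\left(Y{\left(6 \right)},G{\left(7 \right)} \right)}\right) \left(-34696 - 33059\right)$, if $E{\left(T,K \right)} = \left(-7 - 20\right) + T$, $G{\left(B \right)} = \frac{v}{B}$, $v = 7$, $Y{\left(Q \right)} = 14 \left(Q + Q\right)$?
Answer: $-2795842320$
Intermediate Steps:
$Y{\left(Q \right)} = 28 Q$ ($Y{\left(Q \right)} = 14 \cdot 2 Q = 28 Q$)
$G{\left(B \right)} = \frac{7}{B}$
$E{\left(T,K \right)} = -27 + T$
$\left(41123 + E{\left(Y{\left(6 \right)},G{\left(7 \right)} \right)}\right) \left(-34696 - 33059\right) = \left(41123 + \left(-27 + 28 \cdot 6\right)\right) \left(-34696 - 33059\right) = \left(41123 + \left(-27 + 168\right)\right) \left(-67755\right) = \left(41123 + 141\right) \left(-67755\right) = 41264 \left(-67755\right) = -2795842320$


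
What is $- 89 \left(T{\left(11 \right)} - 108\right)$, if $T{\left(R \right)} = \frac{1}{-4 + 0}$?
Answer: $\frac{38537}{4} \approx 9634.3$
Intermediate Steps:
$T{\left(R \right)} = - \frac{1}{4}$ ($T{\left(R \right)} = \frac{1}{-4} = - \frac{1}{4}$)
$- 89 \left(T{\left(11 \right)} - 108\right) = - 89 \left(- \frac{1}{4} - 108\right) = \left(-89\right) \left(- \frac{433}{4}\right) = \frac{38537}{4}$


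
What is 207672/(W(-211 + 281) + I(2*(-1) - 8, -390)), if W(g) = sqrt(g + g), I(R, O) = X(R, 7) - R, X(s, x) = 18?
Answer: 207672/23 - 103836*sqrt(35)/161 ≈ 5213.7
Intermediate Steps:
I(R, O) = 18 - R
W(g) = sqrt(2)*sqrt(g) (W(g) = sqrt(2*g) = sqrt(2)*sqrt(g))
207672/(W(-211 + 281) + I(2*(-1) - 8, -390)) = 207672/(sqrt(2)*sqrt(-211 + 281) + (18 - (2*(-1) - 8))) = 207672/(sqrt(2)*sqrt(70) + (18 - (-2 - 8))) = 207672/(2*sqrt(35) + (18 - 1*(-10))) = 207672/(2*sqrt(35) + (18 + 10)) = 207672/(2*sqrt(35) + 28) = 207672/(28 + 2*sqrt(35))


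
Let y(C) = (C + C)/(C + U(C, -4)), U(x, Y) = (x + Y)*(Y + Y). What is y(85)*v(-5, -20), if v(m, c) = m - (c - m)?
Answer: -1700/563 ≈ -3.0195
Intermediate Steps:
v(m, c) = -c + 2*m (v(m, c) = m + (m - c) = -c + 2*m)
U(x, Y) = 2*Y*(Y + x) (U(x, Y) = (Y + x)*(2*Y) = 2*Y*(Y + x))
y(C) = 2*C/(32 - 7*C) (y(C) = (C + C)/(C + 2*(-4)*(-4 + C)) = (2*C)/(C + (32 - 8*C)) = (2*C)/(32 - 7*C) = 2*C/(32 - 7*C))
y(85)*v(-5, -20) = (2*85/(32 - 7*85))*(-1*(-20) + 2*(-5)) = (2*85/(32 - 595))*(20 - 10) = (2*85/(-563))*10 = (2*85*(-1/563))*10 = -170/563*10 = -1700/563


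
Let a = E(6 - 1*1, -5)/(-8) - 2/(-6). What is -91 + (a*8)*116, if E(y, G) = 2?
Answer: -41/3 ≈ -13.667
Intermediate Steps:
a = 1/12 (a = 2/(-8) - 2/(-6) = 2*(-⅛) - 2*(-⅙) = -¼ + ⅓ = 1/12 ≈ 0.083333)
-91 + (a*8)*116 = -91 + ((1/12)*8)*116 = -91 + (⅔)*116 = -91 + 232/3 = -41/3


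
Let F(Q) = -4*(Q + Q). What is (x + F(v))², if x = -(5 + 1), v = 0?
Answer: 36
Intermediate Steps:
F(Q) = -8*Q
x = -6 (x = -1*6 = -6)
(x + F(v))² = (-6 - 8*0)² = (-6 + 0)² = (-6)² = 36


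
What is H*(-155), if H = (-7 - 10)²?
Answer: -44795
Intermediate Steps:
H = 289 (H = (-17)² = 289)
H*(-155) = 289*(-155) = -44795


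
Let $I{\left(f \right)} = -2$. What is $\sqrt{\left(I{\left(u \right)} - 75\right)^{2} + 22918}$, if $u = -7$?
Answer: $\sqrt{28847} \approx 169.84$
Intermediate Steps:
$\sqrt{\left(I{\left(u \right)} - 75\right)^{2} + 22918} = \sqrt{\left(-2 - 75\right)^{2} + 22918} = \sqrt{\left(-77\right)^{2} + 22918} = \sqrt{5929 + 22918} = \sqrt{28847}$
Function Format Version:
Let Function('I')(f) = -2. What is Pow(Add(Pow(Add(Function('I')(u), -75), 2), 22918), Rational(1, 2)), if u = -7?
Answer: Pow(28847, Rational(1, 2)) ≈ 169.84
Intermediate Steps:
Pow(Add(Pow(Add(Function('I')(u), -75), 2), 22918), Rational(1, 2)) = Pow(Add(Pow(Add(-2, -75), 2), 22918), Rational(1, 2)) = Pow(Add(Pow(-77, 2), 22918), Rational(1, 2)) = Pow(Add(5929, 22918), Rational(1, 2)) = Pow(28847, Rational(1, 2))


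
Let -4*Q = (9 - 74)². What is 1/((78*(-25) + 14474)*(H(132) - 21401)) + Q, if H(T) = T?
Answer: -70339108694/66593239 ≈ -1056.3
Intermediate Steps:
Q = -4225/4 (Q = -(9 - 74)²/4 = -¼*(-65)² = -¼*4225 = -4225/4 ≈ -1056.3)
1/((78*(-25) + 14474)*(H(132) - 21401)) + Q = 1/((78*(-25) + 14474)*(132 - 21401)) - 4225/4 = 1/((-1950 + 14474)*(-21269)) - 4225/4 = 1/(12524*(-21269)) - 4225/4 = 1/(-266372956) - 4225/4 = -1/266372956 - 4225/4 = -70339108694/66593239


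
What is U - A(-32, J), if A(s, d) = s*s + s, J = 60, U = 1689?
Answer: 697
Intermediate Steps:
A(s, d) = s + s**2 (A(s, d) = s**2 + s = s + s**2)
U - A(-32, J) = 1689 - (-32)*(1 - 32) = 1689 - (-32)*(-31) = 1689 - 1*992 = 1689 - 992 = 697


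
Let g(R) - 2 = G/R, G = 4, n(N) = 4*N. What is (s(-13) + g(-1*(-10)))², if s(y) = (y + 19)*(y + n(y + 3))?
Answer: 2490084/25 ≈ 99603.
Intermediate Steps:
g(R) = 2 + 4/R
s(y) = (12 + 5*y)*(19 + y) (s(y) = (y + 19)*(y + 4*(y + 3)) = (19 + y)*(y + 4*(3 + y)) = (19 + y)*(y + (12 + 4*y)) = (19 + y)*(12 + 5*y) = (12 + 5*y)*(19 + y))
(s(-13) + g(-1*(-10)))² = ((228 + 5*(-13)² + 107*(-13)) + (2 + 4/((-1*(-10)))))² = ((228 + 5*169 - 1391) + (2 + 4/10))² = ((228 + 845 - 1391) + (2 + 4*(⅒)))² = (-318 + (2 + ⅖))² = (-318 + 12/5)² = (-1578/5)² = 2490084/25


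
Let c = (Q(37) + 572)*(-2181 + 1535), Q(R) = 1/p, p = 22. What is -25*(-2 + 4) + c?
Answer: -4065505/11 ≈ -3.6959e+5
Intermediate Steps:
Q(R) = 1/22
c = -4064955/11 (c = (1/22 + 572)*(-2181 + 1535) = (12585/22)*(-646) = -4064955/11 ≈ -3.6954e+5)
-25*(-2 + 4) + c = -25*(-2 + 4) - 4064955/11 = -25*2 - 4064955/11 = -50 - 4064955/11 = -4065505/11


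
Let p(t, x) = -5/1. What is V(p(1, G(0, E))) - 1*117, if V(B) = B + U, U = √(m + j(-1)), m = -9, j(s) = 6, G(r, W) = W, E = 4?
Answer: -122 + I*√3 ≈ -122.0 + 1.732*I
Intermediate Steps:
p(t, x) = -5 (p(t, x) = -5*1 = -5)
U = I*√3 (U = √(-9 + 6) = √(-3) = I*√3 ≈ 1.732*I)
V(B) = B + I*√3
V(p(1, G(0, E))) - 1*117 = (-5 + I*√3) - 1*117 = (-5 + I*√3) - 117 = -122 + I*√3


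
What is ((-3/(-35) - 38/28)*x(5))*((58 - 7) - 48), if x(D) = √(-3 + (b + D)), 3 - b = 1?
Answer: -267/35 ≈ -7.6286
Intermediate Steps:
b = 2 (b = 3 - 1*1 = 3 - 1 = 2)
x(D) = √(-1 + D) (x(D) = √(-3 + (2 + D)) = √(-1 + D))
((-3/(-35) - 38/28)*x(5))*((58 - 7) - 48) = ((-3/(-35) - 38/28)*√(-1 + 5))*((58 - 7) - 48) = ((-3*(-1/35) - 38*1/28)*√4)*(51 - 48) = ((3/35 - 19/14)*2)*3 = -89/70*2*3 = -89/35*3 = -267/35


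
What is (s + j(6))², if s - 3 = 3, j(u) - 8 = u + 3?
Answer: 529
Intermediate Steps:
j(u) = 11 + u (j(u) = 8 + (u + 3) = 8 + (3 + u) = 11 + u)
s = 6 (s = 3 + 3 = 6)
(s + j(6))² = (6 + (11 + 6))² = (6 + 17)² = 23² = 529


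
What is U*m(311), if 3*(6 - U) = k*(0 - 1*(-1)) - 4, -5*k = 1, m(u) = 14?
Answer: 518/5 ≈ 103.60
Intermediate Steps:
k = -⅕ (k = -⅕*1 = -⅕ ≈ -0.20000)
U = 37/5 (U = 6 - (-(0 - 1*(-1))/5 - 4)/3 = 6 - (-(0 + 1)/5 - 4)/3 = 6 - (-⅕*1 - 4)/3 = 6 - (-⅕ - 4)/3 = 6 - ⅓*(-21/5) = 6 + 7/5 = 37/5 ≈ 7.4000)
U*m(311) = (37/5)*14 = 518/5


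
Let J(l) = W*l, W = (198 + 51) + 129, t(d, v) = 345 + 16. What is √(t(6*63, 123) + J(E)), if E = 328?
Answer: √124345 ≈ 352.63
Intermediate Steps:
t(d, v) = 361
W = 378 (W = 249 + 129 = 378)
J(l) = 378*l
√(t(6*63, 123) + J(E)) = √(361 + 378*328) = √(361 + 123984) = √124345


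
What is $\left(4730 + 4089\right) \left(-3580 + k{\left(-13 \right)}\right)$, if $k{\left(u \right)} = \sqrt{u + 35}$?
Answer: $-31572020 + 8819 \sqrt{22} \approx -3.1531 \cdot 10^{7}$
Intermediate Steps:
$k{\left(u \right)} = \sqrt{35 + u}$
$\left(4730 + 4089\right) \left(-3580 + k{\left(-13 \right)}\right) = \left(4730 + 4089\right) \left(-3580 + \sqrt{35 - 13}\right) = 8819 \left(-3580 + \sqrt{22}\right) = -31572020 + 8819 \sqrt{22}$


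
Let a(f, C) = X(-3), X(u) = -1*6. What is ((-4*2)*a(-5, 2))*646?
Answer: 31008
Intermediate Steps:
X(u) = -6
a(f, C) = -6
((-4*2)*a(-5, 2))*646 = (-4*2*(-6))*646 = -8*(-6)*646 = 48*646 = 31008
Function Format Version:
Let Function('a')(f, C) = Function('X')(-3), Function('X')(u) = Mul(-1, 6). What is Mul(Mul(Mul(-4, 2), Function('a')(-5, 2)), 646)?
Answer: 31008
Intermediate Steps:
Function('X')(u) = -6
Function('a')(f, C) = -6
Mul(Mul(Mul(-4, 2), Function('a')(-5, 2)), 646) = Mul(Mul(Mul(-4, 2), -6), 646) = Mul(Mul(-8, -6), 646) = Mul(48, 646) = 31008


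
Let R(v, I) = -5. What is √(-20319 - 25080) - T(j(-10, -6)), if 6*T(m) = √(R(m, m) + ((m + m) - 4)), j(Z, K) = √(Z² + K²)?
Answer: -√(-9 + 4*√34)/6 + I*√45399 ≈ -0.63078 + 213.07*I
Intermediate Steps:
j(Z, K) = √(K² + Z²)
T(m) = √(-9 + 2*m)/6 (T(m) = √(-5 + ((m + m) - 4))/6 = √(-5 + (2*m - 4))/6 = √(-5 + (-4 + 2*m))/6 = √(-9 + 2*m)/6)
√(-20319 - 25080) - T(j(-10, -6)) = √(-20319 - 25080) - √(-9 + 2*√((-6)² + (-10)²))/6 = √(-45399) - √(-9 + 2*√(36 + 100))/6 = I*√45399 - √(-9 + 2*√136)/6 = I*√45399 - √(-9 + 2*(2*√34))/6 = I*√45399 - √(-9 + 4*√34)/6 = -√(-9 + 4*√34)/6 + I*√45399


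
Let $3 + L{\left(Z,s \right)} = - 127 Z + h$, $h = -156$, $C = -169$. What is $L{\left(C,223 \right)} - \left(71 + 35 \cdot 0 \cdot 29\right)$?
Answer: $21233$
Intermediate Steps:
$L{\left(Z,s \right)} = -159 - 127 Z$ ($L{\left(Z,s \right)} = -3 - \left(156 + 127 Z\right) = -159 - 127 Z$)
$L{\left(C,223 \right)} - \left(71 + 35 \cdot 0 \cdot 29\right) = \left(-159 - -21463\right) - \left(71 + 35 \cdot 0 \cdot 29\right) = \left(-159 + 21463\right) - 71 = 21304 + \left(0 - 71\right) = 21304 - 71 = 21233$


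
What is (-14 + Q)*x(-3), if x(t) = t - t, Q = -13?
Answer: 0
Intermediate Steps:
x(t) = 0
(-14 + Q)*x(-3) = (-14 - 13)*0 = -27*0 = 0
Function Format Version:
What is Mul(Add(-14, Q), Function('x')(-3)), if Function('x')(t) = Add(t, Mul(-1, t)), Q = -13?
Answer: 0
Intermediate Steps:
Function('x')(t) = 0
Mul(Add(-14, Q), Function('x')(-3)) = Mul(Add(-14, -13), 0) = Mul(-27, 0) = 0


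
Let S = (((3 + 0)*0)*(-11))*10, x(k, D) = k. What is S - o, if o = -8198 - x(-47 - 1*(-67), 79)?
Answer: 8218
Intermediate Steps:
S = 0 (S = ((3*0)*(-11))*10 = (0*(-11))*10 = 0*10 = 0)
o = -8218 (o = -8198 - (-47 - 1*(-67)) = -8198 - (-47 + 67) = -8198 - 1*20 = -8198 - 20 = -8218)
S - o = 0 - 1*(-8218) = 0 + 8218 = 8218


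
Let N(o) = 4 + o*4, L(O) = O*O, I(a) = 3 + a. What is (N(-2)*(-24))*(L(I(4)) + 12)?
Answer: 5856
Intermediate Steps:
L(O) = O²
N(o) = 4 + 4*o
(N(-2)*(-24))*(L(I(4)) + 12) = ((4 + 4*(-2))*(-24))*((3 + 4)² + 12) = ((4 - 8)*(-24))*(7² + 12) = (-4*(-24))*(49 + 12) = 96*61 = 5856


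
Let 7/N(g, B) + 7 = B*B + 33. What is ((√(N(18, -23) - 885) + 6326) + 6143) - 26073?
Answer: -13604 + 4*I*√17037390/555 ≈ -13604.0 + 29.749*I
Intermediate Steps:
N(g, B) = 7/(26 + B²) (N(g, B) = 7/(-7 + (B*B + 33)) = 7/(-7 + (B² + 33)) = 7/(-7 + (33 + B²)) = 7/(26 + B²))
((√(N(18, -23) - 885) + 6326) + 6143) - 26073 = ((√(7/(26 + (-23)²) - 885) + 6326) + 6143) - 26073 = ((√(7/(26 + 529) - 885) + 6326) + 6143) - 26073 = ((√(7/555 - 885) + 6326) + 6143) - 26073 = ((√(-491168/555) + 6326) + 6143) - 26073 = ((4*I*√17037390/555 + 6326) + 6143) - 26073 = ((6326 + 4*I*√17037390/555) + 6143) - 26073 = (12469 + 4*I*√17037390/555) - 26073 = -13604 + 4*I*√17037390/555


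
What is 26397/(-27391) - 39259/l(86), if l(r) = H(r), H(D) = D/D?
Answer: -153624238/3913 ≈ -39260.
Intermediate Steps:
H(D) = 1
l(r) = 1
26397/(-27391) - 39259/l(86) = 26397/(-27391) - 39259/1 = 26397*(-1/27391) - 39259*1 = -3771/3913 - 39259 = -153624238/3913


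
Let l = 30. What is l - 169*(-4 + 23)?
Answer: -3181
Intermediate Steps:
l - 169*(-4 + 23) = 30 - 169*(-4 + 23) = 30 - 169*19 = 30 - 3211 = -3181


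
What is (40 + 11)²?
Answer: 2601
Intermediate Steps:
(40 + 11)² = 51² = 2601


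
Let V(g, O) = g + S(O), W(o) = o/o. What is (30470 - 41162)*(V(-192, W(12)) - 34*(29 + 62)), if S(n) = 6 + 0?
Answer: 35069760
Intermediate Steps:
S(n) = 6
W(o) = 1
V(g, O) = 6 + g (V(g, O) = g + 6 = 6 + g)
(30470 - 41162)*(V(-192, W(12)) - 34*(29 + 62)) = (30470 - 41162)*((6 - 192) - 34*(29 + 62)) = -10692*(-186 - 34*91) = -10692*(-186 - 3094) = -10692*(-3280) = 35069760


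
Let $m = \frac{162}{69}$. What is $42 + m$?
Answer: $\frac{1020}{23} \approx 44.348$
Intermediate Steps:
$m = \frac{54}{23}$ ($m = 162 \cdot \frac{1}{69} = \frac{54}{23} \approx 2.3478$)
$42 + m = 42 + \frac{54}{23} = \frac{1020}{23}$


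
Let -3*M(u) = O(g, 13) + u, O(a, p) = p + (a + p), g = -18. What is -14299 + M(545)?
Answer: -43450/3 ≈ -14483.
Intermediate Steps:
O(a, p) = a + 2*p
M(u) = -8/3 - u/3 (M(u) = -((-18 + 2*13) + u)/3 = -((-18 + 26) + u)/3 = -(8 + u)/3 = -8/3 - u/3)
-14299 + M(545) = -14299 + (-8/3 - ⅓*545) = -14299 + (-8/3 - 545/3) = -14299 - 553/3 = -43450/3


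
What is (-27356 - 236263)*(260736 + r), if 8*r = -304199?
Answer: -469687072491/8 ≈ -5.8711e+10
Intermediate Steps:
r = -304199/8 (r = (⅛)*(-304199) = -304199/8 ≈ -38025.)
(-27356 - 236263)*(260736 + r) = (-27356 - 236263)*(260736 - 304199/8) = -263619*1781689/8 = -469687072491/8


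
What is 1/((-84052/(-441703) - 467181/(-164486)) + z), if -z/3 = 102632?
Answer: -72653959658/22369643382233053 ≈ -3.2479e-6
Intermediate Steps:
z = -307896 (z = -3*102632 = -307896)
1/((-84052/(-441703) - 467181/(-164486)) + z) = 1/((-84052/(-441703) - 467181/(-164486)) - 307896) = 1/((-84052*(-1/441703) - 467181*(-1/164486)) - 307896) = 1/((84052/441703 + 467181/164486) - 307896) = 1/(220180626515/72653959658 - 307896) = 1/(-22369643382233053/72653959658) = -72653959658/22369643382233053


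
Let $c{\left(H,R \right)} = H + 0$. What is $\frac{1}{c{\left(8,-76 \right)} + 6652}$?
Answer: $\frac{1}{6660} \approx 0.00015015$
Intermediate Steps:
$c{\left(H,R \right)} = H$
$\frac{1}{c{\left(8,-76 \right)} + 6652} = \frac{1}{8 + 6652} = \frac{1}{6660}$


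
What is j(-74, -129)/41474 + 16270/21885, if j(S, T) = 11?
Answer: 135004543/181531698 ≈ 0.74370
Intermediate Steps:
j(-74, -129)/41474 + 16270/21885 = 11/41474 + 16270/21885 = 11*(1/41474) + 16270*(1/21885) = 11/41474 + 3254/4377 = 135004543/181531698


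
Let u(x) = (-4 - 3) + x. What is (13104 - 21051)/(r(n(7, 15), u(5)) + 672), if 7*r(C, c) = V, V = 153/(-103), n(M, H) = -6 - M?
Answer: -1909929/161453 ≈ -11.830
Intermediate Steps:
u(x) = -7 + x
V = -153/103 (V = 153*(-1/103) = -153/103 ≈ -1.4854)
r(C, c) = -153/721 (r(C, c) = (⅐)*(-153/103) = -153/721)
(13104 - 21051)/(r(n(7, 15), u(5)) + 672) = (13104 - 21051)/(-153/721 + 672) = -7947/484359/721 = -7947*721/484359 = -1909929/161453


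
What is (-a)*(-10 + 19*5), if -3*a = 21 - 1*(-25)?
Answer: 3910/3 ≈ 1303.3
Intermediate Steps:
a = -46/3 (a = -(21 - 1*(-25))/3 = -(21 + 25)/3 = -1/3*46 = -46/3 ≈ -15.333)
(-a)*(-10 + 19*5) = (-1*(-46/3))*(-10 + 19*5) = 46*(-10 + 95)/3 = (46/3)*85 = 3910/3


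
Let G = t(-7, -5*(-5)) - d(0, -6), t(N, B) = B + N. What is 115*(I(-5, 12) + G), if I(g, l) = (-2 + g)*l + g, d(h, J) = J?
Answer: -7475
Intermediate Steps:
G = 24 (G = (-5*(-5) - 7) - 1*(-6) = (25 - 7) + 6 = 18 + 6 = 24)
I(g, l) = g + l*(-2 + g) (I(g, l) = l*(-2 + g) + g = g + l*(-2 + g))
115*(I(-5, 12) + G) = 115*((-5 - 2*12 - 5*12) + 24) = 115*((-5 - 24 - 60) + 24) = 115*(-89 + 24) = 115*(-65) = -7475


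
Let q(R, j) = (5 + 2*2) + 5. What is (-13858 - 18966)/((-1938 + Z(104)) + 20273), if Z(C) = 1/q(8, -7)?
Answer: -459536/256691 ≈ -1.7902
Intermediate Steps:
q(R, j) = 14 (q(R, j) = (5 + 4) + 5 = 9 + 5 = 14)
Z(C) = 1/14
(-13858 - 18966)/((-1938 + Z(104)) + 20273) = (-13858 - 18966)/((-1938 + 1/14) + 20273) = -32824/(-27131/14 + 20273) = -32824/256691/14 = -32824*14/256691 = -459536/256691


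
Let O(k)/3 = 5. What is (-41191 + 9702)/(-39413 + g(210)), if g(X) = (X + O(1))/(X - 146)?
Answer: 2015296/2522207 ≈ 0.79902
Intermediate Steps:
O(k) = 15 (O(k) = 3*5 = 15)
g(X) = (15 + X)/(-146 + X) (g(X) = (X + 15)/(X - 146) = (15 + X)/(-146 + X))
(-41191 + 9702)/(-39413 + g(210)) = (-41191 + 9702)/(-39413 + (15 + 210)/(-146 + 210)) = -31489/(-39413 + 225/64) = -31489/(-2522207/64) = -31489*(-64/2522207) = 2015296/2522207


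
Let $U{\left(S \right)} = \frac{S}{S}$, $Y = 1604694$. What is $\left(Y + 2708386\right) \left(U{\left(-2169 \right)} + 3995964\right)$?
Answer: $17234916722200$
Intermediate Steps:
$U{\left(S \right)} = 1$
$\left(Y + 2708386\right) \left(U{\left(-2169 \right)} + 3995964\right) = \left(1604694 + 2708386\right) \left(1 + 3995964\right) = 4313080 \cdot 3995965 = 17234916722200$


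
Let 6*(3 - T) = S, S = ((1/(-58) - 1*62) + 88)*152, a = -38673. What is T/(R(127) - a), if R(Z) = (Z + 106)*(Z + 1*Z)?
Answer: -11401/1702677 ≈ -0.0066959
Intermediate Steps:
R(Z) = 2*Z*(106 + Z) (R(Z) = (106 + Z)*(Z + Z) = (106 + Z)*(2*Z) = 2*Z*(106 + Z))
S = 114532/29 (S = ((-1/58 - 62) + 88)*152 = (-3597/58 + 88)*152 = (1507/58)*152 = 114532/29 ≈ 3949.4)
T = -57005/87 (T = 3 - ⅙*114532/29 = 3 - 57266/87 = -57005/87 ≈ -655.23)
T/(R(127) - a) = -57005/(87*(2*127*(106 + 127) - 1*(-38673))) = -57005/(87*(2*127*233 + 38673)) = -57005/(87*(59182 + 38673)) = -57005/87/97855 = -57005/87*1/97855 = -11401/1702677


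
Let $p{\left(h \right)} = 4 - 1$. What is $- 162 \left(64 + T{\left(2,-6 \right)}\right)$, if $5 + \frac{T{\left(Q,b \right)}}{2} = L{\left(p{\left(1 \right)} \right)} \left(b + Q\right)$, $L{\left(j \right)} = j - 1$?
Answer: $-6156$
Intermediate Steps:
$p{\left(h \right)} = 3$ ($p{\left(h \right)} = 4 - 1 = 3$)
$L{\left(j \right)} = -1 + j$
$T{\left(Q,b \right)} = -10 + 4 Q + 4 b$ ($T{\left(Q,b \right)} = -10 + 2 \left(-1 + 3\right) \left(b + Q\right) = -10 + 2 \cdot 2 \left(Q + b\right) = -10 + 2 \left(2 Q + 2 b\right) = -10 + \left(4 Q + 4 b\right) = -10 + 4 Q + 4 b$)
$- 162 \left(64 + T{\left(2,-6 \right)}\right) = - 162 \left(64 + \left(-10 + 4 \cdot 2 + 4 \left(-6\right)\right)\right) = - 162 \left(64 - 26\right) = \left(-162\right) 38 = -6156$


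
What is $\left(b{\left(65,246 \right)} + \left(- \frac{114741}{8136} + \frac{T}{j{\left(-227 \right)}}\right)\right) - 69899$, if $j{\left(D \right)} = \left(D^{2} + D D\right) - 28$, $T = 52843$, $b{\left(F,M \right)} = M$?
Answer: $- \frac{3244342442379}{46569560} \approx -69667.0$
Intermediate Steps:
$j{\left(D \right)} = -28 + 2 D^{2}$ ($j{\left(D \right)} = \left(D^{2} + D^{2}\right) - 28 = 2 D^{2} - 28 = -28 + 2 D^{2}$)
$\left(b{\left(65,246 \right)} + \left(- \frac{114741}{8136} + \frac{T}{j{\left(-227 \right)}}\right)\right) - 69899 = \left(246 + \left(- \frac{114741}{8136} + \frac{52843}{-28 + 2 \left(-227\right)^{2}}\right)\right) - 69899 = \left(246 + \left(\left(-114741\right) \frac{1}{8136} + \frac{52843}{-28 + 2 \cdot 51529}\right)\right) - 69899 = \left(246 - \left(\frac{12749}{904} - \frac{52843}{-28 + 103058}\right)\right) - 69899 = \left(246 - \left(\frac{12749}{904} - \frac{52843}{103030}\right)\right) - 69899 = \left(246 + \left(- \frac{12749}{904} + 52843 \cdot \frac{1}{103030}\right)\right) - 69899 = \left(246 + \left(- \frac{12749}{904} + \frac{52843}{103030}\right)\right) - 69899 = \left(246 - \frac{632879699}{46569560}\right) - 69899 = \frac{10823232061}{46569560} - 69899 = - \frac{3244342442379}{46569560}$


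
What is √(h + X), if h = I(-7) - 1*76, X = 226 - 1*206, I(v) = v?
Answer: 3*I*√7 ≈ 7.9373*I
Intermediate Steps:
X = 20 (X = 226 - 206 = 20)
h = -83 (h = -7 - 1*76 = -7 - 76 = -83)
√(h + X) = √(-83 + 20) = √(-63) = 3*I*√7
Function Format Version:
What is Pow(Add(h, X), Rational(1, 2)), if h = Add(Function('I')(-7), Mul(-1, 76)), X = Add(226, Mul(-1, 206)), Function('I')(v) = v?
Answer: Mul(3, I, Pow(7, Rational(1, 2))) ≈ Mul(7.9373, I)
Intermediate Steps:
X = 20 (X = Add(226, -206) = 20)
h = -83 (h = Add(-7, Mul(-1, 76)) = Add(-7, -76) = -83)
Pow(Add(h, X), Rational(1, 2)) = Pow(Add(-83, 20), Rational(1, 2)) = Pow(-63, Rational(1, 2)) = Mul(3, I, Pow(7, Rational(1, 2)))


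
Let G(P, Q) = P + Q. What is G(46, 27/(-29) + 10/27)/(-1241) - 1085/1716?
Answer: -371783773/555814116 ≈ -0.66890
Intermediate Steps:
G(46, 27/(-29) + 10/27)/(-1241) - 1085/1716 = (46 + (27/(-29) + 10/27))/(-1241) - 1085/1716 = (46 + (27*(-1/29) + 10*(1/27)))*(-1/1241) - 1085*1/1716 = (46 + (-27/29 + 10/27))*(-1/1241) - 1085/1716 = (46 - 439/783)*(-1/1241) - 1085/1716 = (35579/783)*(-1/1241) - 1085/1716 = -35579/971703 - 1085/1716 = -371783773/555814116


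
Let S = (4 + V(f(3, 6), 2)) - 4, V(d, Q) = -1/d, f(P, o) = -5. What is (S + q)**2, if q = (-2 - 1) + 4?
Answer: 36/25 ≈ 1.4400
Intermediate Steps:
S = 1/5 (S = (4 - 1/(-5)) - 4 = (4 - 1*(-1/5)) - 4 = (4 + 1/5) - 4 = 21/5 - 4 = 1/5 ≈ 0.20000)
q = 1 (q = -3 + 4 = 1)
(S + q)**2 = (1/5 + 1)**2 = (6/5)**2 = 36/25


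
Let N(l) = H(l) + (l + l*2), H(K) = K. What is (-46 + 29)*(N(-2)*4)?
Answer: 544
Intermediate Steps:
N(l) = 4*l (N(l) = l + (l + l*2) = l + (l + 2*l) = l + 3*l = 4*l)
(-46 + 29)*(N(-2)*4) = (-46 + 29)*((4*(-2))*4) = -(-136)*4 = -17*(-32) = 544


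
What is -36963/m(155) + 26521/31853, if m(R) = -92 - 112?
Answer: 394264241/2166004 ≈ 182.02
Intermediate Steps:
m(R) = -204
-36963/m(155) + 26521/31853 = -36963/(-204) + 26521/31853 = -36963*(-1/204) + 26521*(1/31853) = 12321/68 + 26521/31853 = 394264241/2166004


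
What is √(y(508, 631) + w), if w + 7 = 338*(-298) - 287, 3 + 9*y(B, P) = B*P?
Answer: I*√588617/3 ≈ 255.74*I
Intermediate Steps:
y(B, P) = -⅓ + B*P/9 (y(B, P) = -⅓ + (B*P)/9 = -⅓ + B*P/9)
w = -101018 (w = -7 + (338*(-298) - 287) = -7 + (-100724 - 287) = -7 - 101011 = -101018)
√(y(508, 631) + w) = √((-⅓ + (⅑)*508*631) - 101018) = √((-⅓ + 320548/9) - 101018) = √(320545/9 - 101018) = √(-588617/9) = I*√588617/3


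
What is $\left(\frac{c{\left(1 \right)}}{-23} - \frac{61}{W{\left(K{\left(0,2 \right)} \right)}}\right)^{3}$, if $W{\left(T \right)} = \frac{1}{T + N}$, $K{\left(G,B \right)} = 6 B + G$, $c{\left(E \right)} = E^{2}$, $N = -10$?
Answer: $- \frac{22117051943}{12167} \approx -1.8178 \cdot 10^{6}$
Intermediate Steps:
$K{\left(G,B \right)} = G + 6 B$
$W{\left(T \right)} = \frac{1}{-10 + T}$ ($W{\left(T \right)} = \frac{1}{T - 10} = \frac{1}{-10 + T}$)
$\left(\frac{c{\left(1 \right)}}{-23} - \frac{61}{W{\left(K{\left(0,2 \right)} \right)}}\right)^{3} = \left(\frac{1^{2}}{-23} - \frac{61}{\frac{1}{-10 + \left(0 + 6 \cdot 2\right)}}\right)^{3} = \left(1 \left(- \frac{1}{23}\right) - \frac{61}{\frac{1}{-10 + \left(0 + 12\right)}}\right)^{3} = \left(- \frac{1}{23} - \frac{61}{\frac{1}{-10 + 12}}\right)^{3} = \left(- \frac{1}{23} - \frac{61}{\frac{1}{2}}\right)^{3} = \left(- \frac{1}{23} - 61 \frac{1}{\frac{1}{2}}\right)^{3} = \left(- \frac{1}{23} - 122\right)^{3} = \left(- \frac{2807}{23}\right)^{3} = - \frac{22117051943}{12167}$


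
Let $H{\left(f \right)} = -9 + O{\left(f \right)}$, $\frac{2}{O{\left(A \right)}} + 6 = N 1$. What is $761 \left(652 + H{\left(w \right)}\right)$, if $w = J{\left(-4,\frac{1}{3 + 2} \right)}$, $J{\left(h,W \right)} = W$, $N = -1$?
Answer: $\frac{3423739}{7} \approx 4.8911 \cdot 10^{5}$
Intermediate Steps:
$O{\left(A \right)} = - \frac{2}{7}$ ($O{\left(A \right)} = \frac{2}{-6 - 1} = \frac{2}{-7} = 2 \left(- \frac{1}{7}\right) = - \frac{2}{7}$)
$w = \frac{1}{5}$ ($w = \frac{1}{3 + 2} = \frac{1}{5} \approx 0.2$)
$H{\left(f \right)} = - \frac{65}{7}$ ($H{\left(f \right)} = -9 - \frac{2}{7} = - \frac{65}{7}$)
$761 \left(652 + H{\left(w \right)}\right) = 761 \left(652 - \frac{65}{7}\right) = 761 \cdot \frac{4499}{7} = \frac{3423739}{7}$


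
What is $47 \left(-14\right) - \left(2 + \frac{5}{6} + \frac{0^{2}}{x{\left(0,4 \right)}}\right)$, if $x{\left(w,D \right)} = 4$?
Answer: $- \frac{3965}{6} \approx -660.83$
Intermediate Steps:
$47 \left(-14\right) - \left(2 + \frac{5}{6} + \frac{0^{2}}{x{\left(0,4 \right)}}\right) = 47 \left(-14\right) - \left(2 + \frac{5}{6} + \frac{0^{2}}{4}\right) = -658 - \left(2 + \frac{5}{6}\right) = -658 - \frac{17}{6} = - \frac{3965}{6}$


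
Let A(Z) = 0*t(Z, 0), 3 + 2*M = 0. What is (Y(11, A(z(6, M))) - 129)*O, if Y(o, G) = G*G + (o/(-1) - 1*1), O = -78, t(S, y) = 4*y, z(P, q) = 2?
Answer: 10998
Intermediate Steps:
M = -3/2 (M = -3/2 + (½)*0 = -3/2 + 0 = -3/2 ≈ -1.5000)
A(Z) = 0 (A(Z) = 0*(4*0) = 0*0 = 0)
Y(o, G) = -1 + G² - o (Y(o, G) = G² + (o*(-1) - 1) = G² + (-o - 1) = G² + (-1 - o) = -1 + G² - o)
(Y(11, A(z(6, M))) - 129)*O = ((-1 + 0² - 1*11) - 129)*(-78) = ((-1 + 0 - 11) - 129)*(-78) = (-12 - 129)*(-78) = -141*(-78) = 10998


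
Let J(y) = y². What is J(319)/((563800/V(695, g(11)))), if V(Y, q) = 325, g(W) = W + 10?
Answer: 1322893/22552 ≈ 58.660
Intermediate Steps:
g(W) = 10 + W
J(319)/((563800/V(695, g(11)))) = 319²/((563800/325)) = 101761/((563800*(1/325))) = 101761/(22552/13) = 101761*(13/22552) = 1322893/22552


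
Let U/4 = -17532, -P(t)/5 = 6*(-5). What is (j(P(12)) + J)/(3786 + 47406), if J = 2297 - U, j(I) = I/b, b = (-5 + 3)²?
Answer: 144925/102384 ≈ 1.4155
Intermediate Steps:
P(t) = 150 (P(t) = -30*(-5) = -5*(-30) = 150)
b = 4 (b = (-2)² = 4)
U = -70128 (U = 4*(-17532) = -70128)
j(I) = I/4
J = 72425 (J = 2297 - 1*(-70128) = 2297 + 70128 = 72425)
(j(P(12)) + J)/(3786 + 47406) = ((¼)*150 + 72425)/(3786 + 47406) = (75/2 + 72425)/51192 = (144925/2)*(1/51192) = 144925/102384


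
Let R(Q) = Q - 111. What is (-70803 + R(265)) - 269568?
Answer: -340217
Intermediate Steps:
R(Q) = -111 + Q
(-70803 + R(265)) - 269568 = (-70803 + (-111 + 265)) - 269568 = (-70803 + 154) - 269568 = -70649 - 269568 = -340217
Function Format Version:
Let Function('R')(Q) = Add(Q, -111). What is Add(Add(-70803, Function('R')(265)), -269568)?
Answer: -340217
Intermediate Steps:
Function('R')(Q) = Add(-111, Q)
Add(Add(-70803, Function('R')(265)), -269568) = Add(Add(-70803, Add(-111, 265)), -269568) = Add(Add(-70803, 154), -269568) = Add(-70649, -269568) = -340217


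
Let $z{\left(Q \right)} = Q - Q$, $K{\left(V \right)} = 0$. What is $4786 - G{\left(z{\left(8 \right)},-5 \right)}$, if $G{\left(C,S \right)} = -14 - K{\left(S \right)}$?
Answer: $4800$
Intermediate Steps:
$z{\left(Q \right)} = 0$
$G{\left(C,S \right)} = -14$ ($G{\left(C,S \right)} = -14 - 0 = -14 + 0 = -14$)
$4786 - G{\left(z{\left(8 \right)},-5 \right)} = 4786 - -14 = 4786 + 14 = 4800$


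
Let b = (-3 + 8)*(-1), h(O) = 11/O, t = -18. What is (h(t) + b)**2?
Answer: 10201/324 ≈ 31.485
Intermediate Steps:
b = -5 (b = 5*(-1) = -5)
(h(t) + b)**2 = (11/(-18) - 5)**2 = (11*(-1/18) - 5)**2 = (-11/18 - 5)**2 = (-101/18)**2 = 10201/324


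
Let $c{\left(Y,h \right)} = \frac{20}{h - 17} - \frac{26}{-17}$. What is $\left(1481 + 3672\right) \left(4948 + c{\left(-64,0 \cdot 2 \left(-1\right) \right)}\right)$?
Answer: $\frac{433480666}{17} \approx 2.5499 \cdot 10^{7}$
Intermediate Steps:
$c{\left(Y,h \right)} = \frac{26}{17} + \frac{20}{-17 + h}$ ($c{\left(Y,h \right)} = \frac{20}{-17 + h} - - \frac{26}{17} = \frac{20}{-17 + h} + \frac{26}{17} = \frac{26}{17} + \frac{20}{-17 + h}$)
$\left(1481 + 3672\right) \left(4948 + c{\left(-64,0 \cdot 2 \left(-1\right) \right)}\right) = \left(1481 + 3672\right) \left(4948 + \frac{2 \left(-51 + 13 \cdot 0 \cdot 2 \left(-1\right)\right)}{17 \left(-17 + 0 \cdot 2 \left(-1\right)\right)}\right) = 5153 \left(4948 + \frac{2 \left(-51 + 13 \cdot 0 \left(-1\right)\right)}{17 \left(-17 + 0 \left(-1\right)\right)}\right) = 5153 \left(4948 + \frac{2 \left(-51 + 13 \cdot 0\right)}{17 \left(-17 + 0\right)}\right) = 5153 \left(4948 + \frac{2 \left(-51 + 0\right)}{17 \left(-17\right)}\right) = 5153 \left(4948 + \frac{2}{17} \left(- \frac{1}{17}\right) \left(-51\right)\right) = 5153 \left(4948 + \frac{6}{17}\right) = 5153 \cdot \frac{84122}{17} = \frac{433480666}{17}$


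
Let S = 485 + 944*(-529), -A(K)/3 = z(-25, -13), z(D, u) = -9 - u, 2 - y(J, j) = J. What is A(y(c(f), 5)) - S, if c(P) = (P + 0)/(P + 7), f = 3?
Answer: 498879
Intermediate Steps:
c(P) = P/(7 + P)
y(J, j) = 2 - J
A(K) = -12 (A(K) = -3*(-9 - 1*(-13)) = -3*(-9 + 13) = -3*4 = -12)
S = -498891 (S = 485 - 499376 = -498891)
A(y(c(f), 5)) - S = -12 - 1*(-498891) = -12 + 498891 = 498879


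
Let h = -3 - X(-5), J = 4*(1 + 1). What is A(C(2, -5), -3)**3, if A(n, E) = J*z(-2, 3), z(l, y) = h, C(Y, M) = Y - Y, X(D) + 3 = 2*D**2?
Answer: -64000000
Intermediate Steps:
X(D) = -3 + 2*D**2
J = 8 (J = 4*2 = 8)
h = -50 (h = -3 - (-3 + 2*(-5)**2) = -3 - (-3 + 2*25) = -3 - (-3 + 50) = -3 - 1*47 = -3 - 47 = -50)
C(Y, M) = 0
z(l, y) = -50
A(n, E) = -400 (A(n, E) = 8*(-50) = -400)
A(C(2, -5), -3)**3 = (-400)**3 = -64000000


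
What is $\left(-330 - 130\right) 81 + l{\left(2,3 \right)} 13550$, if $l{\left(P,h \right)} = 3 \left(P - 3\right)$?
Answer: $-77910$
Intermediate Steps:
$l{\left(P,h \right)} = -9 + 3 P$ ($l{\left(P,h \right)} = 3 \left(-3 + P\right) = -9 + 3 P$)
$\left(-330 - 130\right) 81 + l{\left(2,3 \right)} 13550 = \left(-330 - 130\right) 81 + \left(-9 + 3 \cdot 2\right) 13550 = \left(-460\right) 81 + \left(-9 + 6\right) 13550 = -37260 - 40650 = -77910$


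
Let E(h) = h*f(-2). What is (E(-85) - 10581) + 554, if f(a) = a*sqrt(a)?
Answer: -10027 + 170*I*sqrt(2) ≈ -10027.0 + 240.42*I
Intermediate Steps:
f(a) = a**(3/2)
E(h) = -2*I*h*sqrt(2) (E(h) = h*(-2)**(3/2) = h*(-2*I*sqrt(2)) = -2*I*h*sqrt(2))
(E(-85) - 10581) + 554 = (-2*I*(-85)*sqrt(2) - 10581) + 554 = (170*I*sqrt(2) - 10581) + 554 = (-10581 + 170*I*sqrt(2)) + 554 = -10027 + 170*I*sqrt(2)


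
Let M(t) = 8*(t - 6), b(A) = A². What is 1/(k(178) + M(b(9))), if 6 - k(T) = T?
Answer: 1/428 ≈ 0.0023364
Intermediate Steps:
M(t) = -48 + 8*t (M(t) = 8*(-6 + t) = -48 + 8*t)
k(T) = 6 - T
1/(k(178) + M(b(9))) = 1/((6 - 1*178) + (-48 + 8*9²)) = 1/((6 - 178) + (-48 + 8*81)) = 1/(-172 + (-48 + 648)) = 1/(-172 + 600) = 1/428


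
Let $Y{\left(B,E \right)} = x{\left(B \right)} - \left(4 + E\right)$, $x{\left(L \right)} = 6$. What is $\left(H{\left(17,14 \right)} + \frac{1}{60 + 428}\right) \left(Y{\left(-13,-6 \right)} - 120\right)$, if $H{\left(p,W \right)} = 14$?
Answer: $- \frac{95662}{61} \approx -1568.2$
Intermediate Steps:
$Y{\left(B,E \right)} = 2 - E$ ($Y{\left(B,E \right)} = 6 - \left(4 + E\right) = 2 - E$)
$\left(H{\left(17,14 \right)} + \frac{1}{60 + 428}\right) \left(Y{\left(-13,-6 \right)} - 120\right) = \left(14 + \frac{1}{60 + 428}\right) \left(\left(2 - -6\right) - 120\right) = \left(14 + \frac{1}{488}\right) \left(\left(2 + 6\right) - 120\right) = \left(14 + \frac{1}{488}\right) \left(8 - 120\right) = \frac{6833}{488} \left(-112\right) = - \frac{95662}{61}$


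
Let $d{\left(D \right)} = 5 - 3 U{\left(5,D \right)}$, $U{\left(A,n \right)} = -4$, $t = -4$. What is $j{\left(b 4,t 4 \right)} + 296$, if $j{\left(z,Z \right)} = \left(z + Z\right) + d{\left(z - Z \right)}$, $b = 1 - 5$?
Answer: $281$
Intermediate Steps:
$b = -4$ ($b = 1 - 5 = -4$)
$d{\left(D \right)} = 17$ ($d{\left(D \right)} = 5 - -12 = 5 + 12 = 17$)
$j{\left(z,Z \right)} = 17 + Z + z$ ($j{\left(z,Z \right)} = \left(z + Z\right) + 17 = \left(Z + z\right) + 17 = 17 + Z + z$)
$j{\left(b 4,t 4 \right)} + 296 = \left(17 - 16 - 16\right) + 296 = -15 + 296 = 281$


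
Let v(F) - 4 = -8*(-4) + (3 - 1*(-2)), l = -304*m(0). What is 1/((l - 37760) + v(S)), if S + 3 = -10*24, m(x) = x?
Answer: -1/37719 ≈ -2.6512e-5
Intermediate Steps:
l = 0 (l = -304*0 = 0)
S = -243 (S = -3 - 10*24 = -3 - 240 = -243)
v(F) = 41 (v(F) = 4 + (-8*(-4) + (3 - 1*(-2))) = 4 + (32 + (3 + 2)) = 4 + (32 + 5) = 4 + 37 = 41)
1/((l - 37760) + v(S)) = 1/((0 - 37760) + 41) = 1/(-37760 + 41) = 1/(-37719) = -1/37719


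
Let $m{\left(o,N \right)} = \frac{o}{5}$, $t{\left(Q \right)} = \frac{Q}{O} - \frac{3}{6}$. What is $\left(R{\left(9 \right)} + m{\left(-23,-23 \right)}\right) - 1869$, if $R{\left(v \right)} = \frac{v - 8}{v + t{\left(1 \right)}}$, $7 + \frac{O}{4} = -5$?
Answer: $- \frac{3812536}{2035} \approx -1873.5$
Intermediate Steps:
$O = -48$ ($O = -28 + 4 \left(-5\right) = -28 - 20 = -48$)
$t{\left(Q \right)} = - \frac{1}{2} - \frac{Q}{48}$ ($t{\left(Q \right)} = \frac{Q}{-48} - \frac{3}{6} = Q \left(- \frac{1}{48}\right) - \frac{1}{2} = - \frac{Q}{48} - \frac{1}{2} = - \frac{1}{2} - \frac{Q}{48}$)
$m{\left(o,N \right)} = \frac{o}{5}$ ($m{\left(o,N \right)} = o \frac{1}{5} = \frac{o}{5}$)
$R{\left(v \right)} = \frac{-8 + v}{- \frac{25}{48} + v}$ ($R{\left(v \right)} = \frac{v - 8}{v - \frac{25}{48}} = \frac{-8 + v}{v - \frac{25}{48}} = \frac{-8 + v}{- \frac{25}{48} + v}$)
$\left(R{\left(9 \right)} + m{\left(-23,-23 \right)}\right) - 1869 = \left(\frac{48 \left(-8 + 9\right)}{-25 + 48 \cdot 9} + \frac{1}{5} \left(-23\right)\right) - 1869 = \left(48 \frac{1}{-25 + 432} \cdot 1 - \frac{23}{5}\right) - 1869 = \left(48 \cdot \frac{1}{407} \cdot 1 - \frac{23}{5}\right) - 1869 = \left(\frac{48}{407} - \frac{23}{5}\right) - 1869 = - \frac{9121}{2035} - 1869 = - \frac{3812536}{2035}$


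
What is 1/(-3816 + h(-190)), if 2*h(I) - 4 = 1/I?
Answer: -380/1449321 ≈ -0.00026219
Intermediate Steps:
h(I) = 2 + 1/(2*I)
1/(-3816 + h(-190)) = 1/(-3816 + (2 + (1/2)/(-190))) = 1/(-3816 + (2 + (1/2)*(-1/190))) = 1/(-3816 + (2 - 1/380)) = 1/(-3816 + 759/380) = 1/(-1449321/380) = -380/1449321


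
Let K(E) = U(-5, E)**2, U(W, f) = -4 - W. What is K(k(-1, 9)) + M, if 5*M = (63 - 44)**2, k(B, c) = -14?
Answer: 366/5 ≈ 73.200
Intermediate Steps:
K(E) = 1 (K(E) = (-4 - 1*(-5))**2 = (-4 + 5)**2 = 1**2 = 1)
M = 361/5 (M = (63 - 44)**2/5 = (1/5)*19**2 = (1/5)*361 = 361/5 ≈ 72.200)
K(k(-1, 9)) + M = 1 + 361/5 = 366/5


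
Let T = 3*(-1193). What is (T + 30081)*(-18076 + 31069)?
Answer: 344340486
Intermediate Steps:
T = -3579
(T + 30081)*(-18076 + 31069) = (-3579 + 30081)*(-18076 + 31069) = 26502*12993 = 344340486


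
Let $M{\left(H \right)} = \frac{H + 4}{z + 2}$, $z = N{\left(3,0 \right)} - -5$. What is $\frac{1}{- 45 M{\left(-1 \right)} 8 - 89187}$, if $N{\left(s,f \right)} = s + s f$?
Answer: $- \frac{1}{89295} \approx -1.1199 \cdot 10^{-5}$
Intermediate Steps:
$N{\left(s,f \right)} = s + f s$
$z = 8$ ($z = 3 \left(1 + 0\right) - -5 = 3 \cdot 1 + 5 = 3 + 5 = 8$)
$M{\left(H \right)} = \frac{2}{5} + \frac{H}{10}$ ($M{\left(H \right)} = \frac{H + 4}{8 + 2} = \frac{4 + H}{10} = \left(4 + H\right) \frac{1}{10} = \frac{2}{5} + \frac{H}{10}$)
$\frac{1}{- 45 M{\left(-1 \right)} 8 - 89187} = \frac{1}{- 45 \left(\frac{2}{5} + \frac{1}{10} \left(-1\right)\right) 8 - 89187} = \frac{1}{- 45 \left(\frac{2}{5} - \frac{1}{10}\right) 8 - 89187} = \frac{1}{\left(-45\right) \frac{3}{10} \cdot 8 - 89187} = \frac{1}{\left(- \frac{27}{2}\right) 8 - 89187} = \frac{1}{-108 - 89187} = \frac{1}{-89295} = - \frac{1}{89295}$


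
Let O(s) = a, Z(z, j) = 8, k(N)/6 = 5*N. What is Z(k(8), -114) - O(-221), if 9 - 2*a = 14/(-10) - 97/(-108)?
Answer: 3509/1080 ≈ 3.2491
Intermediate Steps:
k(N) = 30*N (k(N) = 6*(5*N) = 30*N)
a = 5131/1080 (a = 9/2 - (14/(-10) - 97/(-108))/2 = 9/2 - (14*(-1/10) - 97*(-1/108))/2 = 9/2 - (-7/5 + 97/108)/2 = 9/2 - 1/2*(-271/540) = 9/2 + 271/1080 = 5131/1080 ≈ 4.7509)
O(s) = 5131/1080
Z(k(8), -114) - O(-221) = 8 - 1*5131/1080 = 8 - 5131/1080 = 3509/1080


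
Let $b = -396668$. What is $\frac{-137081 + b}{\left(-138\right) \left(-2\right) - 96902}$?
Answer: $\frac{533749}{96626} \approx 5.5239$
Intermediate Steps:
$\frac{-137081 + b}{\left(-138\right) \left(-2\right) - 96902} = \frac{-137081 - 396668}{\left(-138\right) \left(-2\right) - 96902} = - \frac{533749}{276 - 96902} = - \frac{533749}{-96626} = \left(-533749\right) \left(- \frac{1}{96626}\right) = \frac{533749}{96626}$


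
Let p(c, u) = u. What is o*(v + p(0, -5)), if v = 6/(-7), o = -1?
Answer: 41/7 ≈ 5.8571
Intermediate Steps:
v = -6/7 (v = 6*(-⅐) = -6/7 ≈ -0.85714)
o*(v + p(0, -5)) = -(-6/7 - 5) = -1*(-41/7) = 41/7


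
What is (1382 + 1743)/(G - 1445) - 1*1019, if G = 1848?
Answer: -407532/403 ≈ -1011.2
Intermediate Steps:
(1382 + 1743)/(G - 1445) - 1*1019 = (1382 + 1743)/(1848 - 1445) - 1*1019 = 3125/403 - 1019 = -407532/403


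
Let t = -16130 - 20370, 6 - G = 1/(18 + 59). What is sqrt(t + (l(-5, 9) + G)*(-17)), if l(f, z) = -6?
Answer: I*sqrt(216407191)/77 ≈ 191.05*I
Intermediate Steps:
G = 461/77 (G = 6 - 1/(18 + 59) = 6 - 1/77 = 461/77 ≈ 5.9870)
t = -36500
sqrt(t + (l(-5, 9) + G)*(-17)) = sqrt(-36500 + (-6 + 461/77)*(-17)) = sqrt(-36500 - 1/77*(-17)) = sqrt(-36500 + 17/77) = sqrt(-2810483/77) = I*sqrt(216407191)/77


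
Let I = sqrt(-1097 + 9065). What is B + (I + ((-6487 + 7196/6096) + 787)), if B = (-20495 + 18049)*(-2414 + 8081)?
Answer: -21133583569/1524 + 4*sqrt(498) ≈ -1.3867e+7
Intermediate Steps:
I = 4*sqrt(498) (I = sqrt(7968) = 4*sqrt(498) ≈ 89.264)
B = -13861482 (B = -2446*5667 = -13861482)
B + (I + ((-6487 + 7196/6096) + 787)) = -13861482 + (4*sqrt(498) + ((-6487 + 7196/6096) + 787)) = -13861482 + (4*sqrt(498) + ((-6487 + 7196*(1/6096)) + 787)) = -13861482 + (4*sqrt(498) + ((-6487 + 1799/1524) + 787)) = -13861482 + (4*sqrt(498) + (-9884389/1524 + 787)) = -13861482 + (4*sqrt(498) - 8685001/1524) = -13861482 + (-8685001/1524 + 4*sqrt(498)) = -21133583569/1524 + 4*sqrt(498)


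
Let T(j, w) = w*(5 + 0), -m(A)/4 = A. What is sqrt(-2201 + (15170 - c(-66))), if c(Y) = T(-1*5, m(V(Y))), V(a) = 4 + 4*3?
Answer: sqrt(13289) ≈ 115.28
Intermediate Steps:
V(a) = 16 (V(a) = 4 + 12 = 16)
m(A) = -4*A
T(j, w) = 5*w (T(j, w) = w*5 = 5*w)
c(Y) = -320 (c(Y) = 5*(-4*16) = 5*(-64) = -320)
sqrt(-2201 + (15170 - c(-66))) = sqrt(-2201 + (15170 - 1*(-320))) = sqrt(-2201 + (15170 + 320)) = sqrt(-2201 + 15490) = sqrt(13289)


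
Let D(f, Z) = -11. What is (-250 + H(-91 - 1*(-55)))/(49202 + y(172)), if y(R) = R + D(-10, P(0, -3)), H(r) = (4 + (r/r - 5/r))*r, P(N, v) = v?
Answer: -435/49363 ≈ -0.0088123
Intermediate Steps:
H(r) = r*(5 - 5/r) (H(r) = (4 + (1 - 5/r))*r = (5 - 5/r)*r = r*(5 - 5/r))
y(R) = -11 + R (y(R) = R - 11 = -11 + R)
(-250 + H(-91 - 1*(-55)))/(49202 + y(172)) = (-250 + (-5 + 5*(-91 - 1*(-55))))/(49202 + (-11 + 172)) = (-250 + (-5 + 5*(-91 + 55)))/(49202 + 161) = (-250 + (-5 + 5*(-36)))/49363 = (-250 + (-5 - 180))*(1/49363) = (-250 - 185)*(1/49363) = -435*1/49363 = -435/49363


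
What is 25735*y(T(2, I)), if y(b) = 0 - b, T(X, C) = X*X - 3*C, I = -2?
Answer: -257350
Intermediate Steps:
T(X, C) = X² - 3*C
y(b) = -b
25735*y(T(2, I)) = 25735*(-(2² - 3*(-2))) = 25735*(-(4 + 6)) = 25735*(-1*10) = 25735*(-10) = -257350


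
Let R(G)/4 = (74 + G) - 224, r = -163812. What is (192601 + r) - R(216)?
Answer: 28525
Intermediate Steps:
R(G) = -600 + 4*G (R(G) = 4*((74 + G) - 224) = 4*(-150 + G) = -600 + 4*G)
(192601 + r) - R(216) = (192601 - 163812) - (-600 + 4*216) = 28789 - (-600 + 864) = 28789 - 1*264 = 28789 - 264 = 28525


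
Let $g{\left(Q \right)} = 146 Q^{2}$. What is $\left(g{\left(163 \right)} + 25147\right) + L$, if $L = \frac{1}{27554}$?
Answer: $\frac{107576905435}{27554} \approx 3.9042 \cdot 10^{6}$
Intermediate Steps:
$L = \frac{1}{27554} \approx 3.6292 \cdot 10^{-5}$
$\left(g{\left(163 \right)} + 25147\right) + L = \left(146 \cdot 163^{2} + 25147\right) + \frac{1}{27554} = \left(146 \cdot 26569 + 25147\right) + \frac{1}{27554} = \left(3879074 + 25147\right) + \frac{1}{27554} = 3904221 + \frac{1}{27554} = \frac{107576905435}{27554}$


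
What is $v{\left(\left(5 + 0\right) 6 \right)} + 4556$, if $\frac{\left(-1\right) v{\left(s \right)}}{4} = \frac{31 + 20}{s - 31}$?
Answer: $4760$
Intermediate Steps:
$v{\left(s \right)} = - \frac{204}{-31 + s}$ ($v{\left(s \right)} = - 4 \frac{31 + 20}{s - 31} = - 4 \frac{51}{-31 + s} = - \frac{204}{-31 + s}$)
$v{\left(\left(5 + 0\right) 6 \right)} + 4556 = - \frac{204}{-31 + \left(5 + 0\right) 6} + 4556 = - \frac{204}{-31 + 5 \cdot 6} + 4556 = - \frac{204}{-31 + 30} + 4556 = - \frac{204}{-1} + 4556 = \left(-204\right) \left(-1\right) + 4556 = 204 + 4556 = 4760$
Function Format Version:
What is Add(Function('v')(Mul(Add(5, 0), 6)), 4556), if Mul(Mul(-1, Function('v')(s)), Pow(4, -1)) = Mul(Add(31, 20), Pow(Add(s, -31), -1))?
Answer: 4760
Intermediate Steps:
Function('v')(s) = Mul(-204, Pow(Add(-31, s), -1)) (Function('v')(s) = Mul(-4, Mul(Add(31, 20), Pow(Add(s, -31), -1))) = Mul(-4, Mul(51, Pow(Add(-31, s), -1))) = Mul(-204, Pow(Add(-31, s), -1)))
Add(Function('v')(Mul(Add(5, 0), 6)), 4556) = Add(Mul(-204, Pow(Add(-31, Mul(Add(5, 0), 6)), -1)), 4556) = Add(Mul(-204, Pow(Add(-31, Mul(5, 6)), -1)), 4556) = Add(Mul(-204, Pow(Add(-31, 30), -1)), 4556) = Add(Mul(-204, Pow(-1, -1)), 4556) = Add(Mul(-204, -1), 4556) = Add(204, 4556) = 4760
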